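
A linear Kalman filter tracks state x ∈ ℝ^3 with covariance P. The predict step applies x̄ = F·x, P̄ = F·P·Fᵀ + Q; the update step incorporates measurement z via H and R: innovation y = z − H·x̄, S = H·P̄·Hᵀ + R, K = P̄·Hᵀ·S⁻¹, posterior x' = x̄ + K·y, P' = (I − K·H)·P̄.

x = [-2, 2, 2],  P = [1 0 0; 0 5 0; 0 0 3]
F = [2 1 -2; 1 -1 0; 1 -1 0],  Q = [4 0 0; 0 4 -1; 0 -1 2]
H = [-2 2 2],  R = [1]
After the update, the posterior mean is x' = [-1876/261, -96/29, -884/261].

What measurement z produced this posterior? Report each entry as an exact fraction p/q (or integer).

x̄ = F·x = [-6, -4, -4]
P̄ = F·P·Fᵀ + Q = [25 -3 -3; -3 10 5; -3 5 8]
S = H·P̄·Hᵀ + R = [261]
K = P̄·Hᵀ·S⁻¹ = [-62/261; 4/29; 32/261]
x' − x̄ = [-310/261, 20/29, 160/261] = K·y
y = (KᵀK)⁻¹·Kᵀ·(x' − x̄) = [5]
z = y + H·x̄ = [5] + [-4] = [1]

z = [1]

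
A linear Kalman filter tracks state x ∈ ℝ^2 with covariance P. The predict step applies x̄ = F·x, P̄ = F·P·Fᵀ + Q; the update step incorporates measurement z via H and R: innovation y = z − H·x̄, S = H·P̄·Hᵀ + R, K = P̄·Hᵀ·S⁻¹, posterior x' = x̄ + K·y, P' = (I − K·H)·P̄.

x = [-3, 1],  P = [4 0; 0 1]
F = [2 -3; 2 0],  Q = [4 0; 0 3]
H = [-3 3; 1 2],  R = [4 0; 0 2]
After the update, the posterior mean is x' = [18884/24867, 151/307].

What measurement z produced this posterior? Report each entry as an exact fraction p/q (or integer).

x̄ = F·x = [-9, -6]
P̄ = F·P·Fᵀ + Q = [29 16; 16 19]
S = H·P̄·Hᵀ + R = [148 -21; -21 171]
K = P̄·Hᵀ·S⁻¹ = [-1796/8289 8209/24867; 33/307 101/307]
x' − x̄ = [242687/24867, 1993/307] = K·y
y = (KᵀK)⁻¹·Kᵀ·(x' − x̄) = [-10, 23]
z = y + H·x̄ = [-10, 23] + [9, -21] = [-1, 2]

z = [-1, 2]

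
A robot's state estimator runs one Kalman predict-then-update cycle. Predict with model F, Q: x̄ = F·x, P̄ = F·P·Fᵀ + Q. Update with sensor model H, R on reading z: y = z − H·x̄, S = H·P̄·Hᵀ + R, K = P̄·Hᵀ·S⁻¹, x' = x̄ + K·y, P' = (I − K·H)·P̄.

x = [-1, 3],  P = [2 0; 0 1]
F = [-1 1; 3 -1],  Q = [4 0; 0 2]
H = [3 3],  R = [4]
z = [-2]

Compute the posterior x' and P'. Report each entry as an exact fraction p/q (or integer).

x̄ = F·x = [4, -6]
P̄ = F·P·Fᵀ + Q = [7 -7; -7 21]
y = z − H·x̄ = [4]
S = H·P̄·Hᵀ + R = [130]
K = P̄·Hᵀ·S⁻¹ = [0; 21/65]
x' = x̄ + K·y = [4, -306/65]
P' = (I − K·H)·P̄ = [7 -7; -7 483/65]

x' = [4, -306/65]
P' = [7 -7; -7 483/65]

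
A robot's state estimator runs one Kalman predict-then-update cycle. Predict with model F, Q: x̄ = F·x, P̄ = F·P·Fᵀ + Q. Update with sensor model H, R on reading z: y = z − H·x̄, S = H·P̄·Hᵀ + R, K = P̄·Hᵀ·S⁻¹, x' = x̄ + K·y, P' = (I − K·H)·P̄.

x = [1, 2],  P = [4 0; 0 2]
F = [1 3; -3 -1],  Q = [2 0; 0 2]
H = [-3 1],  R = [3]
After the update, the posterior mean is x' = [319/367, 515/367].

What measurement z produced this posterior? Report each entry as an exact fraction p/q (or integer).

z = [-1]

x̄ = F·x = [7, -5]
P̄ = F·P·Fᵀ + Q = [24 -18; -18 40]
S = H·P̄·Hᵀ + R = [367]
K = P̄·Hᵀ·S⁻¹ = [-90/367; 94/367]
x' − x̄ = [-2250/367, 2350/367] = K·y
y = (KᵀK)⁻¹·Kᵀ·(x' − x̄) = [25]
z = y + H·x̄ = [25] + [-26] = [-1]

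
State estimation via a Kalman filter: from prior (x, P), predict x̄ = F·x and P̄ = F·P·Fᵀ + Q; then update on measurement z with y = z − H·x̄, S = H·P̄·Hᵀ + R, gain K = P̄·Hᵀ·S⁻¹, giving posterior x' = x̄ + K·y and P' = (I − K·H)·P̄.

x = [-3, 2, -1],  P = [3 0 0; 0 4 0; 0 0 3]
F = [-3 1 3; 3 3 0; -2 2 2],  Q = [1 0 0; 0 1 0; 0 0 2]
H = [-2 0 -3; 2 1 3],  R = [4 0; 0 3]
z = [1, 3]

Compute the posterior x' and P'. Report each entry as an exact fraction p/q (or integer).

x' = [-16136/8111, 130841/40555, 9409/8111]
P' = [21014/8111 -16237/8111 -9916/8111; -16237/8111 255688/40555 1094/8111; -9916/8111 1094/8111 7276/8111]

x̄ = F·x = [8, -3, 8]
P̄ = F·P·Fᵀ + Q = [59 -15 44; -15 64 6; 44 6 42]
y = z − H·x̄ = [41, -34]
S = H·P̄·Hᵀ + R = [1146 -1130; -1130 1185]
K = P̄·Hᵀ·S⁻¹ = [-3070/8111 -1319/8111; 7298/8111 36576/40555; -499/8111 1030/8111]
x' = x̄ + K·y = [-16136/8111, 130841/40555, 9409/8111]
P' = (I − K·H)·P̄ = [21014/8111 -16237/8111 -9916/8111; -16237/8111 255688/40555 1094/8111; -9916/8111 1094/8111 7276/8111]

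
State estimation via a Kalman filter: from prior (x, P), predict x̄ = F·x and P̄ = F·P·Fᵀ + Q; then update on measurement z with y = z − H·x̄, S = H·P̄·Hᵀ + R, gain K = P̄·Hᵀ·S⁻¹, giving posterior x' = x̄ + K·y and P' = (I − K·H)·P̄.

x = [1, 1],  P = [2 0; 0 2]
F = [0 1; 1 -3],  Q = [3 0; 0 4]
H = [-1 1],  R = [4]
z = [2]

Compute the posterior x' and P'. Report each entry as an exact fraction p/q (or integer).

x̄ = F·x = [1, -2]
P̄ = F·P·Fᵀ + Q = [5 -6; -6 24]
y = z − H·x̄ = [5]
S = H·P̄·Hᵀ + R = [45]
K = P̄·Hᵀ·S⁻¹ = [-11/45; 2/3]
x' = x̄ + K·y = [-2/9, 4/3]
P' = (I − K·H)·P̄ = [104/45 4/3; 4/3 4]

x' = [-2/9, 4/3]
P' = [104/45 4/3; 4/3 4]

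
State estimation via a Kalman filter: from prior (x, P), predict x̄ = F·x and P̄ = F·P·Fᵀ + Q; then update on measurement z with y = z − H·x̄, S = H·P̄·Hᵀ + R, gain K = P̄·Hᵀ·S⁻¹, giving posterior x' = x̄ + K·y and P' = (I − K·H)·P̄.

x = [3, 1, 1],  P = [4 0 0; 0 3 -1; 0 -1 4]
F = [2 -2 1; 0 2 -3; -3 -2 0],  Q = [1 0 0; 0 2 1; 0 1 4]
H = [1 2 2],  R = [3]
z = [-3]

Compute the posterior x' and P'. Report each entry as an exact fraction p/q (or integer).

x̄ = F·x = [5, -1, -11]
P̄ = F·P·Fᵀ + Q = [37 -32 -10; -32 62 -17; -10 -17 52]
y = z − H·x̄ = [16]
S = H·P̄·Hᵀ + R = [192]
K = P̄·Hᵀ·S⁻¹ = [-47/192; 29/96; 5/16]
x' = x̄ + K·y = [13/12, 23/6, -6]
P' = (I − K·H)·P̄ = [4895/192 -1709/96 75/16; -1709/96 2135/48 -281/8; 75/16 -281/8 133/4]

x' = [13/12, 23/6, -6]
P' = [4895/192 -1709/96 75/16; -1709/96 2135/48 -281/8; 75/16 -281/8 133/4]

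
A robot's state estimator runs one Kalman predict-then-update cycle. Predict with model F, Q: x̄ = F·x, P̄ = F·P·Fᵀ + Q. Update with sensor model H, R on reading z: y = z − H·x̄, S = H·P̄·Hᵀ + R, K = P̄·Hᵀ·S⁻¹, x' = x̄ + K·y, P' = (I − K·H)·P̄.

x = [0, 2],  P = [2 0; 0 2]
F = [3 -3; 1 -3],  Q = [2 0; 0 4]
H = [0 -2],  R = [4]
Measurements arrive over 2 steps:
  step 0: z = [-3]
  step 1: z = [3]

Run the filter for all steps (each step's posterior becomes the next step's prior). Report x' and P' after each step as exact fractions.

step 0: x̄ = F·x = [-6, -6]
step 0: P̄ = F·P·Fᵀ + Q = [38 24; 24 24]
step 0: y = z − H·x̄ = [-15]
step 0: S = H·P̄·Hᵀ + R = [100]
step 0: K = P̄·Hᵀ·S⁻¹ = [-12/25; -12/25]
step 0: x' = x̄ + K·y = [6/5, 6/5]
step 0: P' = (I − K·H)·P̄ = [374/25 24/25; 24/25 24/25]
step 1: x̄ = F·x = [0, -12/5]
step 1: P̄ = F·P·Fᵀ + Q = [128 42; 42 546/25]
step 1: y = z − H·x̄ = [-9/5]
step 1: S = H·P̄·Hᵀ + R = [2284/25]
step 1: K = P̄·Hᵀ·S⁻¹ = [-525/571; -273/571]
step 1: x' = x̄ + K·y = [945/571, -879/571]
step 1: P' = (I − K·H)·P̄ = [28988/571 1050/571; 1050/571 546/571]

step 0: x' = [6/5, 6/5], P' = [374/25 24/25; 24/25 24/25]
step 1: x' = [945/571, -879/571], P' = [28988/571 1050/571; 1050/571 546/571]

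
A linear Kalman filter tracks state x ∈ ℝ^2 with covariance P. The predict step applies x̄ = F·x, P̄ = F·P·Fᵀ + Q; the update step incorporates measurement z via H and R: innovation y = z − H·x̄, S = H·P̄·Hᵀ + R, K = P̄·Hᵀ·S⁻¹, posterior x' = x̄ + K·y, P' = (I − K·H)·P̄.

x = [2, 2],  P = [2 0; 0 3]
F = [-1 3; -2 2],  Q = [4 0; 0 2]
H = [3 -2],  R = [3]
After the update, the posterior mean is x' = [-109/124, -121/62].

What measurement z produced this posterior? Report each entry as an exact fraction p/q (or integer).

x̄ = F·x = [4, 0]
P̄ = F·P·Fᵀ + Q = [33 22; 22 22]
S = H·P̄·Hᵀ + R = [124]
K = P̄·Hᵀ·S⁻¹ = [55/124; 11/62]
x' − x̄ = [-605/124, -121/62] = K·y
y = (KᵀK)⁻¹·Kᵀ·(x' − x̄) = [-11]
z = y + H·x̄ = [-11] + [12] = [1]

z = [1]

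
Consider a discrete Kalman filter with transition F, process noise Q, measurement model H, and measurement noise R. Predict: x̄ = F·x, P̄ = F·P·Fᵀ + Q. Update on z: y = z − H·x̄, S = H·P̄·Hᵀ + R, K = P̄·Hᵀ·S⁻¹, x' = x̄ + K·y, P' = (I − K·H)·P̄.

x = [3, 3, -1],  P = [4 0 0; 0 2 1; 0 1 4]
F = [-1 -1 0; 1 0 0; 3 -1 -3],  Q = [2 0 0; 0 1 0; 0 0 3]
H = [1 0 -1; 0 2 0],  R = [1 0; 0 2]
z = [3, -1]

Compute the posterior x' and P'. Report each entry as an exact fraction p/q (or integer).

x̄ = F·x = [-6, 3, 9]
P̄ = F·P·Fᵀ + Q = [8 -4 -7; -4 5 12; -7 12 83]
y = z − H·x̄ = [18, -7]
S = H·P̄·Hᵀ + R = [106 -32; -32 22]
K = P̄·Hᵀ·S⁻¹ = [37/654 -92/327; -8/327 137/327; -101/109 -28/109]
x' = x̄ + K·y = [-985/327, -122/327, -641/109]
P' = (I − K·H)·P̄ = [3205/654 -92/327 528/109; -92/327 137/327 -28/109; 528/109 -28/109 629/109]

x' = [-985/327, -122/327, -641/109]
P' = [3205/654 -92/327 528/109; -92/327 137/327 -28/109; 528/109 -28/109 629/109]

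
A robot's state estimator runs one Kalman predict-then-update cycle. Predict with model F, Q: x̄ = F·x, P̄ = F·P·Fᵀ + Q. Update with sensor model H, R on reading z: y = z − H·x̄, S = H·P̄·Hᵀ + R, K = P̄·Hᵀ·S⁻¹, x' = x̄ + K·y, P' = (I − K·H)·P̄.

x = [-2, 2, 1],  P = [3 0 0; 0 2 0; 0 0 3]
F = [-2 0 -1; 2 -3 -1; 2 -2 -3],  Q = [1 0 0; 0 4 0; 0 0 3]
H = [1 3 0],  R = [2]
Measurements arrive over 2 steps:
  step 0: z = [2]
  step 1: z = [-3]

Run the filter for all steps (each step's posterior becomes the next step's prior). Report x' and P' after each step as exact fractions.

step 0: x' = [49/27, -1/99, -65/99], P' = [421/27 -47/9 5/9; -47/9 65/33 1/33; 5/9 1/33 626/33]
step 1: x' = [-55591/41281, -44859/82562, -61709/165124], P' = [2769731/41281 -926693/41281 1663630/41281; -926693/41281 638409/82562 -2167331/165124; 1663630/41281 -2167331/165124 13956591/330248]

step 0: x̄ = F·x = [3, -11, -11]
step 0: P̄ = F·P·Fᵀ + Q = [16 -9 -3; -9 37 33; -3 33 50]
step 0: y = z − H·x̄ = [32]
step 0: S = H·P̄·Hᵀ + R = [297]
step 0: K = P̄·Hᵀ·S⁻¹ = [-1/27; 34/99; 32/99]
step 0: x' = x̄ + K·y = [49/27, -1/99, -65/99]
step 0: P' = (I − K·H)·P̄ = [421/27 -47/9 5/9; -47/9 65/33 1/33; 5/9 1/33 626/33]
step 1: x̄ = F·x = [-883/297, 1282/297, 1669/297]
step 1: P̄ = F·P·Fᵀ + Q = [25115/297 -22169/297 -7148/297; -22169/297 48617/297 53225/297; -7148/297 53225/297 82997/297]
step 1: y = z − H·x̄ = [-3854/297]
step 1: S = H·P̄·Hᵀ + R = [330248/297]
step 1: K = P̄·Hᵀ·S⁻¹ = [-5174/41281; 61841/165124; 152527/330248]
step 1: x' = x̄ + K·y = [-55591/41281, -44859/82562, -61709/165124]
step 1: P' = (I − K·H)·P̄ = [2769731/41281 -926693/41281 1663630/41281; -926693/41281 638409/82562 -2167331/165124; 1663630/41281 -2167331/165124 13956591/330248]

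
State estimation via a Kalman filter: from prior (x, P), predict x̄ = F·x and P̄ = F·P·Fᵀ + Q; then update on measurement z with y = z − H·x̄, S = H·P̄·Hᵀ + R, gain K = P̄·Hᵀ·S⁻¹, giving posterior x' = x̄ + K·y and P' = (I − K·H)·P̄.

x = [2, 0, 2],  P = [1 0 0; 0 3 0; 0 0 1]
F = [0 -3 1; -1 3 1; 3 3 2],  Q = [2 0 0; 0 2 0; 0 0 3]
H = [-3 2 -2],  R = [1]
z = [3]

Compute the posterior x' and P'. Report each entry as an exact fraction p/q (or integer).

x' = [-1926/371, 2552/371, 4899/371]
P' = [2666/371 -1550/371 -5503/371; -1550/371 3757/371 6038/371; -5503/371 6038/371 14272/371]

x̄ = F·x = [2, 0, 10]
P̄ = F·P·Fᵀ + Q = [30 -26 -25; -26 31 26; -25 26 43]
y = z − H·x̄ = [29]
S = H·P̄·Hᵀ + R = [371]
K = P̄·Hᵀ·S⁻¹ = [-92/371; 88/371; 41/371]
x' = x̄ + K·y = [-1926/371, 2552/371, 4899/371]
P' = (I − K·H)·P̄ = [2666/371 -1550/371 -5503/371; -1550/371 3757/371 6038/371; -5503/371 6038/371 14272/371]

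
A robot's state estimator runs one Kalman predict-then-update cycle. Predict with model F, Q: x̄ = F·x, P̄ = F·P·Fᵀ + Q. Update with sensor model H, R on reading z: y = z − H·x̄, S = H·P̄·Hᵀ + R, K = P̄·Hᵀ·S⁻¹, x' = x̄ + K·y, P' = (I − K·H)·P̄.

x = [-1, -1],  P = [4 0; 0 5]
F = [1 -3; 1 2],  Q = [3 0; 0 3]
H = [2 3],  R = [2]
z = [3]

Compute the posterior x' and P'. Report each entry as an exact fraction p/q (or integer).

x' = [490/141, -191/141]
P' = [6656/141 -4420/141; -4420/141 2966/141]

x̄ = F·x = [2, -3]
P̄ = F·P·Fᵀ + Q = [52 -26; -26 27]
y = z − H·x̄ = [8]
S = H·P̄·Hᵀ + R = [141]
K = P̄·Hᵀ·S⁻¹ = [26/141; 29/141]
x' = x̄ + K·y = [490/141, -191/141]
P' = (I − K·H)·P̄ = [6656/141 -4420/141; -4420/141 2966/141]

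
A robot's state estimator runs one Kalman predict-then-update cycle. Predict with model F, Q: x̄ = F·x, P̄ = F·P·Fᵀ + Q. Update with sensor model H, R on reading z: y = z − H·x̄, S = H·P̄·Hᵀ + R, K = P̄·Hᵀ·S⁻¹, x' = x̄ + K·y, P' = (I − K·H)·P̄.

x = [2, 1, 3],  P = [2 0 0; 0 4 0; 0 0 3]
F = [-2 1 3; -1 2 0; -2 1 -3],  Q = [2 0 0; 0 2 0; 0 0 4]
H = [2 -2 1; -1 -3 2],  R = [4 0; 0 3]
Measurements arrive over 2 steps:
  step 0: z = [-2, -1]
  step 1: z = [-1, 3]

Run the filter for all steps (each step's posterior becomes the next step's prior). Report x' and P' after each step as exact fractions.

step 0: x' = [-1134/827, -119092/30599, -218542/30599], P' = [978/827 1976/827 3168/827; 1976/827 385036/30599 607528/30599; 3168/827 607528/30599 977508/30599]
step 1: x' = [-1092133487/1472566754, 1670179863/1472566754, 4215273071/1472566754], P' = [593439968/736283377 357063250/736283377 583636006/736283377; 357063250/736283377 1714700162/736283377 2641723478/736283377; 583636006/736283377 2641723478/736283377 4517688662/736283377]

step 0: x̄ = F·x = [6, 0, -12]
step 0: P̄ = F·P·Fᵀ + Q = [41 12 -15; 12 20 12; -15 12 43]
step 0: y = z − H·x̄ = [-2, 29]
step 0: S = H·P̄·Hᵀ + R = [87 -53; -53 384]
step 0: K = P̄·Hᵀ·S⁻¹ = [293/827 -190/827; -4080/30599 -4388/30599; -779/30599 5072/30599]
step 0: x' = x̄ + K·y = [-1134/827, -119092/30599, -218542/30599]
step 0: P' = (I − K·H)·P̄ = [978/827 1976/827 3168/827; 1976/827 385036/30599 607528/30599; 3168/827 607528/30599 977508/30599]
step 1: x̄ = F·x = [-690802/30599, -196226/30599, 620450/30599]
step 1: P̄ = F·P·Fᵀ + Q = [11334678/30599 3770404/30599 -8560240/30599; 3770404/30599 1345080/30599 -2816636/30599; -8560240/30599 -2816636/30599 6918724/30599]
step 1: y = z − H·x̄ = [338103/30599, -2428583/30599]
step 1: S = H·P̄·Hᵀ + R = [4622504/30599 -21807312/30599; -21807312/30599 141870107/30599]
step 1: K = P̄·Hᵀ·S⁻¹ = [528194721/1472566754 -165785902/736283377; -36775173/1472566754 -72572260/736283377; 200756859/1472566754 175523628/736283377]
step 1: x' = x̄ + K·y = [-1092133487/1472566754, 1670179863/1472566754, 4215273071/1472566754]
step 1: P' = (I − K·H)·P̄ = [593439968/736283377 357063250/736283377 583636006/736283377; 357063250/736283377 1714700162/736283377 2641723478/736283377; 583636006/736283377 2641723478/736283377 4517688662/736283377]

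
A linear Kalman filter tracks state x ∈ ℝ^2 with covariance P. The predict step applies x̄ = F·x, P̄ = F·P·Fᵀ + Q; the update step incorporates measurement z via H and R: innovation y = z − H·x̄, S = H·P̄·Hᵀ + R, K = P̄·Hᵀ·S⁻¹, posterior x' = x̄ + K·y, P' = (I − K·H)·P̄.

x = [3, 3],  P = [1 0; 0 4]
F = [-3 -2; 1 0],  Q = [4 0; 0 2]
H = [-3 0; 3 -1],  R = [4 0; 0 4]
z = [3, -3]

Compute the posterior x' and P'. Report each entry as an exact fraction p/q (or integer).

x̄ = F·x = [-15, 3]
P̄ = F·P·Fᵀ + Q = [29 -3; -3 3]
y = z − H·x̄ = [-42, 45]
S = H·P̄·Hᵀ + R = [265 -270; -270 286]
K = P̄·Hᵀ·S⁻¹ = [-291/1445 36/289; -333/1445 -75/289]
x' = x̄ + K·y = [-1353/1445, 1446/1445]
P' = (I − K·H)·P̄ = [388/1445 444/1445; 444/1445 2832/1445]

x' = [-1353/1445, 1446/1445]
P' = [388/1445 444/1445; 444/1445 2832/1445]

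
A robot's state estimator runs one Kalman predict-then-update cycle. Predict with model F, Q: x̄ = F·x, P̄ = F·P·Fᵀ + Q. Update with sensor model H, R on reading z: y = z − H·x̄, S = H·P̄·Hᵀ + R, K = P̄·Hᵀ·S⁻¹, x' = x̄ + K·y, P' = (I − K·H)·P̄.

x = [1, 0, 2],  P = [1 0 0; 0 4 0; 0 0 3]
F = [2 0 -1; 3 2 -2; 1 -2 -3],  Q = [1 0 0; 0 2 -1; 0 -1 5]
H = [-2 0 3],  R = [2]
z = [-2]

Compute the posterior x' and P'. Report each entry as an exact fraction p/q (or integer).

x' = [221/343, -499/343, -90/343]
P' = [2455/343 4320/343 1648/343; 4320/343 13233/343 2872/343; 1648/343 2872/343 1182/343]

x̄ = F·x = [0, -1, -5]
P̄ = F·P·Fᵀ + Q = [8 12 11; 12 39 4; 11 4 49]
y = z − H·x̄ = [13]
S = H·P̄·Hᵀ + R = [343]
K = P̄·Hᵀ·S⁻¹ = [17/343; -12/343; 125/343]
x' = x̄ + K·y = [221/343, -499/343, -90/343]
P' = (I − K·H)·P̄ = [2455/343 4320/343 1648/343; 4320/343 13233/343 2872/343; 1648/343 2872/343 1182/343]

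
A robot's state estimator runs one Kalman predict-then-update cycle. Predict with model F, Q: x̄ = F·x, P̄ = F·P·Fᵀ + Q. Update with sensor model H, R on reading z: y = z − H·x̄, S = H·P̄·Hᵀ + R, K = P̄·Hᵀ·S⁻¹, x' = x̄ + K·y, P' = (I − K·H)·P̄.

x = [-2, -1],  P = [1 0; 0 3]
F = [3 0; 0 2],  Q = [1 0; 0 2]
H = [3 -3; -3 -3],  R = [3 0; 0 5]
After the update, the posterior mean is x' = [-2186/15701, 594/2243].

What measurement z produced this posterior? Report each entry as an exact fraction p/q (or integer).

z = [-1, -1]

x̄ = F·x = [-6, -2]
P̄ = F·P·Fᵀ + Q = [10 0; 0 14]
S = H·P̄·Hᵀ + R = [219 36; 36 221]
K = P̄·Hᵀ·S⁻¹ = [2570/15701 -2550/15701; -370/2243 -366/2243]
x' − x̄ = [92020/15701, 5080/2243] = K·y
y = (KᵀK)⁻¹·Kᵀ·(x' − x̄) = [11, -25]
z = y + H·x̄ = [11, -25] + [-12, 24] = [-1, -1]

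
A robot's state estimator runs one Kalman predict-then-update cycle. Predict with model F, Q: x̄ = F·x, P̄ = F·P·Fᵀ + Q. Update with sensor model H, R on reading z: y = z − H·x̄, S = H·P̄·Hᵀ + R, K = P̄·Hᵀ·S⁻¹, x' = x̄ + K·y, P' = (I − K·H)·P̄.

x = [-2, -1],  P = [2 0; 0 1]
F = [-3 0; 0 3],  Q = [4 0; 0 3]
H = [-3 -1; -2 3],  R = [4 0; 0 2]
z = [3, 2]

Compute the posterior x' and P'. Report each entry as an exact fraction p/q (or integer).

x' = [-7774/8289, -7/307]
P' = [2552/8289 44/307; 44/307 84/307]

x̄ = F·x = [6, -3]
P̄ = F·P·Fᵀ + Q = [22 0; 0 12]
y = z − H·x̄ = [18, 23]
S = H·P̄·Hᵀ + R = [214 96; 96 198]
K = P̄·Hᵀ·S⁻¹ = [-737/2763 -770/8289; -54/307 82/307]
x' = x̄ + K·y = [-7774/8289, -7/307]
P' = (I − K·H)·P̄ = [2552/8289 44/307; 44/307 84/307]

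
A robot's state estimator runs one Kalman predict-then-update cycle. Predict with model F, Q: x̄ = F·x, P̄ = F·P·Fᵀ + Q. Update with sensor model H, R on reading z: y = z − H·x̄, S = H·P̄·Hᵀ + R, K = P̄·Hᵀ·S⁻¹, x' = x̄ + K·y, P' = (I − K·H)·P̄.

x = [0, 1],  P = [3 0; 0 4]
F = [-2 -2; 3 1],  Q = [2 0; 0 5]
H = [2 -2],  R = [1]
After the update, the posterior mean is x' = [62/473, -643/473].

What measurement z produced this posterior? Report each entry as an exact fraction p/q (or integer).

x̄ = F·x = [-2, 1]
P̄ = F·P·Fᵀ + Q = [30 -26; -26 36]
S = H·P̄·Hᵀ + R = [473]
K = P̄·Hᵀ·S⁻¹ = [112/473; -124/473]
x' − x̄ = [1008/473, -1116/473] = K·y
y = (KᵀK)⁻¹·Kᵀ·(x' − x̄) = [9]
z = y + H·x̄ = [9] + [-6] = [3]

z = [3]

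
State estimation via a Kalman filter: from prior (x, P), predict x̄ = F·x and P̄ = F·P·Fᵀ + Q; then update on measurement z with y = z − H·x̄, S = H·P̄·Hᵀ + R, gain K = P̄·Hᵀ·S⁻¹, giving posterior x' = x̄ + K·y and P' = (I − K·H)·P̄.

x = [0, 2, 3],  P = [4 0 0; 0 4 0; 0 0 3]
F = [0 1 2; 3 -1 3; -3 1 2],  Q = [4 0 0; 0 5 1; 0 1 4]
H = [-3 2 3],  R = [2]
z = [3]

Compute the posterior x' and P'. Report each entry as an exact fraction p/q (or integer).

x' = [976/133, 1433/266, 635/133]
P' = [2532/133 1550/133 1504/133; 1550/133 17631/266 -4314/133; 1504/133 -4314/133 4406/133]

x̄ = F·x = [8, 7, 8]
P̄ = F·P·Fᵀ + Q = [20 14 16; 14 72 -21; 16 -21 56]
y = z − H·x̄ = [-11]
S = H·P̄·Hᵀ + R = [266]
K = P̄·Hᵀ·S⁻¹ = [8/133; 39/266; 39/133]
x' = x̄ + K·y = [976/133, 1433/266, 635/133]
P' = (I − K·H)·P̄ = [2532/133 1550/133 1504/133; 1550/133 17631/266 -4314/133; 1504/133 -4314/133 4406/133]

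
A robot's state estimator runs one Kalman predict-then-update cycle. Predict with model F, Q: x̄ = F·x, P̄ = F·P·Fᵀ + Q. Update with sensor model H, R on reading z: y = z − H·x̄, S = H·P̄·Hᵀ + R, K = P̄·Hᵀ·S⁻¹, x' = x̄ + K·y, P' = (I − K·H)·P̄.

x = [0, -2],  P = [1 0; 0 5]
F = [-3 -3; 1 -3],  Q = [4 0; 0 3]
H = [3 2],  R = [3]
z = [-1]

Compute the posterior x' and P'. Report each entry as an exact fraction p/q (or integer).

x' = [-648/1225, 58/175]
P' = [4486/1225 -906/175; -906/175 201/25]

x̄ = F·x = [6, 6]
P̄ = F·P·Fᵀ + Q = [58 42; 42 49]
y = z − H·x̄ = [-31]
S = H·P̄·Hᵀ + R = [1225]
K = P̄·Hᵀ·S⁻¹ = [258/1225; 32/175]
x' = x̄ + K·y = [-648/1225, 58/175]
P' = (I − K·H)·P̄ = [4486/1225 -906/175; -906/175 201/25]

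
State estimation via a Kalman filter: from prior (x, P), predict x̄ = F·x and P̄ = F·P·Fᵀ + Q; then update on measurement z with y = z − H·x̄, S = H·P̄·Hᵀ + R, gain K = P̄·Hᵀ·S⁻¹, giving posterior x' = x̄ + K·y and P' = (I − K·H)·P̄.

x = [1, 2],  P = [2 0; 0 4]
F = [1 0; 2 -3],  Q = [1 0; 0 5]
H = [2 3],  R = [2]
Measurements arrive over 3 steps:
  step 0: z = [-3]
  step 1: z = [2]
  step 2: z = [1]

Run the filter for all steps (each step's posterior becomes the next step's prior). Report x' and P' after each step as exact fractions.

step 0: x' = [629/503, -927/503], P' = [1185/503 -778/503; -778/503 622/503]
step 1: x' = [-4763/12567, 3982/4189], P' = [277624/263907 -57808/87969; -57808/87969 18474/29323]
step 2: x' = [5568391/13933559, 489341/13933559], P' = [72580223/69667795 -45513734/69667795; -45513734/69667795 43791542/69667795]

step 0: x̄ = F·x = [1, -4]
step 0: P̄ = F·P·Fᵀ + Q = [3 4; 4 49]
step 0: y = z − H·x̄ = [7]
step 0: S = H·P̄·Hᵀ + R = [503]
step 0: K = P̄·Hᵀ·S⁻¹ = [18/503; 155/503]
step 0: x' = x̄ + K·y = [629/503, -927/503]
step 0: P' = (I − K·H)·P̄ = [1185/503 -778/503; -778/503 622/503]
step 1: x̄ = F·x = [629/503, 4039/503]
step 1: P̄ = F·P·Fᵀ + Q = [1688/503 4704/503; 4704/503 22189/503]
step 1: y = z − H·x̄ = [-12369/503]
step 1: S = H·P̄·Hᵀ + R = [263907/503]
step 1: K = P̄·Hᵀ·S⁻¹ = [17488/263907; 25325/87969]
step 1: x' = x̄ + K·y = [-4763/12567, 3982/4189]
step 1: P' = (I − K·H)·P̄ = [277624/263907 -57808/87969; -57808/87969 18474/29323]
step 2: x̄ = F·x = [-4763/12567, -45364/12567]
step 2: P̄ = F·P·Fᵀ + Q = [541531/263907 1075520/263907; 1075520/263907 6007513/263907]
step 2: y = z − H·x̄ = [158185/12567]
step 2: S = H·P̄·Hᵀ + R = [69667795/263907]
step 2: K = P̄·Hᵀ·S⁻¹ = [4309622/69667795; 20173579/69667795]
step 2: x' = x̄ + K·y = [5568391/13933559, 489341/13933559]
step 2: P' = (I − K·H)·P̄ = [72580223/69667795 -45513734/69667795; -45513734/69667795 43791542/69667795]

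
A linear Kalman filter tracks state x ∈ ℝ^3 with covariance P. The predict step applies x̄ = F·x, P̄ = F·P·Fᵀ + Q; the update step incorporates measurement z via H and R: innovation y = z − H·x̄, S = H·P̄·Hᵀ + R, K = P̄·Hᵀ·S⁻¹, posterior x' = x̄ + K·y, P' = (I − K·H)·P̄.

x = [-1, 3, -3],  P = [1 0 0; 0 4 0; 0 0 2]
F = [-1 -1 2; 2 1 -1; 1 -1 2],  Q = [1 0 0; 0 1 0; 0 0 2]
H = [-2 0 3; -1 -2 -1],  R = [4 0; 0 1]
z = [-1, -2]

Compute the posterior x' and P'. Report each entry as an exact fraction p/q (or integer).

x' = [-49/8, 759/124, -553/124]
P' = [423/32 -175/16 141/16; -175/16 2321/248 -1851/248; 141/16 -1851/248 1553/248]

x̄ = F·x = [-8, 4, -10]
P̄ = F·P·Fᵀ + Q = [14 -10 11; -10 11 -6; 11 -6 15]
y = z − H·x̄ = [13, -12]
S = H·P̄·Hᵀ + R = [63 -32; -32 32]
K = P̄·Hᵀ·S⁻¹ = [0 -5/32; -4/31 -157/496; 9/31 -73/496]
x' = x̄ + K·y = [-49/8, 759/124, -553/124]
P' = (I − K·H)·P̄ = [423/32 -175/16 141/16; -175/16 2321/248 -1851/248; 141/16 -1851/248 1553/248]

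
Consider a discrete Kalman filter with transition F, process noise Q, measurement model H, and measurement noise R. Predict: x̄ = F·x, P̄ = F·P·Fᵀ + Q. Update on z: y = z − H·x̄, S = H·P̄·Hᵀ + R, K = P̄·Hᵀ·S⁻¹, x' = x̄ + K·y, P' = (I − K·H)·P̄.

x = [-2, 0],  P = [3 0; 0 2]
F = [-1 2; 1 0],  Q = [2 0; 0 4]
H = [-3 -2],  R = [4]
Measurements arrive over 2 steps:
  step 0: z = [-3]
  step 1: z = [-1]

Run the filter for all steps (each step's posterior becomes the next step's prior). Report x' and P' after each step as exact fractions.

step 0: x̄ = F·x = [2, -2]
step 0: P̄ = F·P·Fᵀ + Q = [13 -3; -3 7]
step 0: y = z − H·x̄ = [-1]
step 0: S = H·P̄·Hᵀ + R = [113]
step 0: K = P̄·Hᵀ·S⁻¹ = [-33/113; -5/113]
step 0: x' = x̄ + K·y = [259/113, -221/113]
step 0: P' = (I − K·H)·P̄ = [380/113 -504/113; -504/113 766/113]
step 1: x̄ = F·x = [-701/113, 259/113]
step 1: P̄ = F·P·Fᵀ + Q = [5686/113 -1388/113; -1388/113 832/113]
step 1: y = z − H·x̄ = [-1698/113]
step 1: S = H·P̄·Hᵀ + R = [38298/113]
step 1: K = P̄·Hᵀ·S⁻¹ = [-7141/19149; 1250/19149]
step 1: x' = x̄ + K·y = [-3829/6383, 8369/6383]
step 1: P' = (I − K·H)·P̄ = [61004/19149 -77224/19149; -77224/19149 113336/19149]

step 0: x' = [259/113, -221/113], P' = [380/113 -504/113; -504/113 766/113]
step 1: x' = [-3829/6383, 8369/6383], P' = [61004/19149 -77224/19149; -77224/19149 113336/19149]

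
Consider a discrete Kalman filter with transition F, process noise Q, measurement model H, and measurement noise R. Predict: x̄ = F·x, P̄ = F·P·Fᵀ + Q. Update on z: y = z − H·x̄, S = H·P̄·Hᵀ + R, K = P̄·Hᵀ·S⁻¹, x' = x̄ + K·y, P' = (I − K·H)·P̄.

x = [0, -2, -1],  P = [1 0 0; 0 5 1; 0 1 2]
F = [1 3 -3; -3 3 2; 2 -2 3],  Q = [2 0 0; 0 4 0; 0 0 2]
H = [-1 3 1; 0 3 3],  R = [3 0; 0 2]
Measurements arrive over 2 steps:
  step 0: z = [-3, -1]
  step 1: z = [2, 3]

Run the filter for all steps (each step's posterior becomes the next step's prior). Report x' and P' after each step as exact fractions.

step 0: x' = [-58385/16213, -50113/16213, 44200/16213], P' = [721844/16213 368471/16213 -371143/16213; 368471/16213 400033/32426 -405599/32426; -371143/16213 -405599/32426 418117/32426]
step 1: x' = [-6985490575/1516363053, -2848472254/1516363053, 8846385163/3032726106], P' = [17524272604/1516363053 8381869657/1516363053 -8555299583/1516363053; 8381869657/1516363053 10324152989/3032726106 -10780906837/3032726106; -8555299583/1516363053 -10780906837/3032726106 11887509059/3032726106]

step 0: x̄ = F·x = [-3, -8, 1]
step 0: P̄ = F·P·Fᵀ + Q = [48 27 -31; 27 78 -19; -31 -19 32]
step 0: y = z − H·x̄ = [17, 20]
step 0: S = H·P̄·Hᵀ + R = [571 582; 582 650]
step 0: K = P̄·Hᵀ·S⁻¹ = [4142/16213 -4008/16213; 9593/16213 -8349/32426; -9399/16213 18777/32426]
step 0: x' = x̄ + K·y = [-58385/16213, -50113/16213, 44200/16213]
step 0: P' = (I − K·H)·P̄ = [721844/16213 368471/16213 -371143/16213; 368471/16213 400033/32426 -405599/32426; -371143/16213 -405599/32426 418117/32426]
step 1: x̄ = F·x = [-341324/16213, 113216/16213, 116056/16213]
step 1: P̄ = F·P·Fᵀ + Q = [12524020/16213 -7304735/16213 -2092617/16213; -7304735/16213 9170949/32426 1973115/32426; -2092617/16213 1973115/32426 1267009/32426]
step 1: y = z − H·x̄ = [-764602/16213, -639177/16213]
step 1: S = H·P̄·Hᵀ + R = [108408423/16213 83200530/16213; 83200530/16213 64761272/16213]
step 1: K = P̄·Hᵀ·S⁻¹ = [-311321072/1516363053 -86714963/505454351; 571302136/1516363053 -114188462/505454351; -557435381/1516363053 553301111/1010908702]
step 1: x' = x̄ + K·y = [-6985490575/1516363053, -2848472254/1516363053, 8846385163/3032726106]
step 1: P' = (I − K·H)·P̄ = [17524272604/1516363053 8381869657/1516363053 -8555299583/1516363053; 8381869657/1516363053 10324152989/3032726106 -10780906837/3032726106; -8555299583/1516363053 -10780906837/3032726106 11887509059/3032726106]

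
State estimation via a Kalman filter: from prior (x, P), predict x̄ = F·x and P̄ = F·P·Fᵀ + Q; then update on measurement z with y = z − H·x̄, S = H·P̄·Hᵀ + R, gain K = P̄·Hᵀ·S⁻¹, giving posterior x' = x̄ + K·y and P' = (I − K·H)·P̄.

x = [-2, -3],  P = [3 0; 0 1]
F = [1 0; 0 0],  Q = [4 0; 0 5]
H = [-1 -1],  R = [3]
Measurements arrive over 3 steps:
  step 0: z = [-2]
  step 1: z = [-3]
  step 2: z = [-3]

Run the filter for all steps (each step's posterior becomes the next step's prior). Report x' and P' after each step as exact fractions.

step 0: x̄ = F·x = [-2, 0]
step 0: P̄ = F·P·Fᵀ + Q = [7 0; 0 5]
step 0: y = z − H·x̄ = [-4]
step 0: S = H·P̄·Hᵀ + R = [15]
step 0: K = P̄·Hᵀ·S⁻¹ = [-7/15; -1/3]
step 0: x' = x̄ + K·y = [-2/15, 4/3]
step 0: P' = (I − K·H)·P̄ = [56/15 -7/3; -7/3 10/3]
step 1: x̄ = F·x = [-2/15, 0]
step 1: P̄ = F·P·Fᵀ + Q = [116/15 0; 0 5]
step 1: y = z − H·x̄ = [-47/15]
step 1: S = H·P̄·Hᵀ + R = [236/15]
step 1: K = P̄·Hᵀ·S⁻¹ = [-29/59; -75/236]
step 1: x' = x̄ + K·y = [83/59, 235/236]
step 1: P' = (I − K·H)·P̄ = [232/59 -145/59; -145/59 805/236]
step 2: x̄ = F·x = [83/59, 0]
step 2: P̄ = F·P·Fᵀ + Q = [468/59 0; 0 5]
step 2: y = z − H·x̄ = [-94/59]
step 2: S = H·P̄·Hᵀ + R = [940/59]
step 2: K = P̄·Hᵀ·S⁻¹ = [-117/235; -59/188]
step 2: x' = x̄ + K·y = [11/5, 1/2]
step 2: P' = (I − K·H)·P̄ = [936/235 -117/47; -117/47 645/188]

step 0: x' = [-2/15, 4/3], P' = [56/15 -7/3; -7/3 10/3]
step 1: x' = [83/59, 235/236], P' = [232/59 -145/59; -145/59 805/236]
step 2: x' = [11/5, 1/2], P' = [936/235 -117/47; -117/47 645/188]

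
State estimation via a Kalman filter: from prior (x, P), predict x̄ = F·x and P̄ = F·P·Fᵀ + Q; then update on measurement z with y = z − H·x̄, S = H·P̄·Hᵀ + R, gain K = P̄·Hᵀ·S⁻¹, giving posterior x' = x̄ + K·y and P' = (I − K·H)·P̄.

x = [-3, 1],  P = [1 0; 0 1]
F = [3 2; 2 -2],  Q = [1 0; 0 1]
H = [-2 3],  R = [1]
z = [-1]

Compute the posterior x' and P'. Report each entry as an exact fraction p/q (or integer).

x' = [-166/19, -235/38]
P' = [556/57 367/57; 367/57 497/114]

x̄ = F·x = [-7, -8]
P̄ = F·P·Fᵀ + Q = [14 2; 2 9]
y = z − H·x̄ = [9]
S = H·P̄·Hᵀ + R = [114]
K = P̄·Hᵀ·S⁻¹ = [-11/57; 23/114]
x' = x̄ + K·y = [-166/19, -235/38]
P' = (I − K·H)·P̄ = [556/57 367/57; 367/57 497/114]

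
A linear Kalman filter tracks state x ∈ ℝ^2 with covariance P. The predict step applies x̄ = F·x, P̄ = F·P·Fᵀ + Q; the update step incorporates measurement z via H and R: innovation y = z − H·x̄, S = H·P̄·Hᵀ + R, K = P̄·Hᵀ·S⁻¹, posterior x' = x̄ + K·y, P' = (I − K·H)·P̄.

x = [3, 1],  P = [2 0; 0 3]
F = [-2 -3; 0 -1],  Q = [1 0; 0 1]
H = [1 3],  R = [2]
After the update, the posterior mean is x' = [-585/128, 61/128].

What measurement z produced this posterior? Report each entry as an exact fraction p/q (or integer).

x̄ = F·x = [-9, -1]
P̄ = F·P·Fᵀ + Q = [36 9; 9 4]
S = H·P̄·Hᵀ + R = [128]
K = P̄·Hᵀ·S⁻¹ = [63/128; 21/128]
x' − x̄ = [567/128, 189/128] = K·y
y = (KᵀK)⁻¹·Kᵀ·(x' − x̄) = [9]
z = y + H·x̄ = [9] + [-12] = [-3]

z = [-3]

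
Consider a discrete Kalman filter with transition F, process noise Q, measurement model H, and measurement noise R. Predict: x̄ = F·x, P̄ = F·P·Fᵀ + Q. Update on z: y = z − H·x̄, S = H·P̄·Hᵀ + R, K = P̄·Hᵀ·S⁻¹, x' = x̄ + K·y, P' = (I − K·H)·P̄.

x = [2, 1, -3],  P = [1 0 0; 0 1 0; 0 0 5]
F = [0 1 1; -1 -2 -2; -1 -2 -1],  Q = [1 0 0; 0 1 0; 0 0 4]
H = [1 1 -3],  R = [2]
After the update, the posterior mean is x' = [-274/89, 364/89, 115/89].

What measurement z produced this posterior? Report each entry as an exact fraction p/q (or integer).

z = [-3]

x̄ = F·x = [-2, 2, -1]
P̄ = F·P·Fᵀ + Q = [7 -12 -7; -12 26 15; -7 15 14]
S = H·P̄·Hᵀ + R = [89]
K = P̄·Hᵀ·S⁻¹ = [16/89; -31/89; -34/89]
x' − x̄ = [-96/89, 186/89, 204/89] = K·y
y = (KᵀK)⁻¹·Kᵀ·(x' − x̄) = [-6]
z = y + H·x̄ = [-6] + [3] = [-3]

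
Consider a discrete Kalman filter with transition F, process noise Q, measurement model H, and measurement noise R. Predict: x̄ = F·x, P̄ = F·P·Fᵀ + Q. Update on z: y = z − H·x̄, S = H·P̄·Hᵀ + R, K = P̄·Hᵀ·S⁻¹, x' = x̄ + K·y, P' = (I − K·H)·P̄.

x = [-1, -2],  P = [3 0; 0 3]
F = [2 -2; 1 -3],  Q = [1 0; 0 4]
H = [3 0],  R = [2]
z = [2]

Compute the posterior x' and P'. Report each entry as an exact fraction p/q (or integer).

x' = [154/227, 847/227]
P' = [50/227 48/227; 48/227 2534/227]

x̄ = F·x = [2, 5]
P̄ = F·P·Fᵀ + Q = [25 24; 24 34]
y = z − H·x̄ = [-4]
S = H·P̄·Hᵀ + R = [227]
K = P̄·Hᵀ·S⁻¹ = [75/227; 72/227]
x' = x̄ + K·y = [154/227, 847/227]
P' = (I − K·H)·P̄ = [50/227 48/227; 48/227 2534/227]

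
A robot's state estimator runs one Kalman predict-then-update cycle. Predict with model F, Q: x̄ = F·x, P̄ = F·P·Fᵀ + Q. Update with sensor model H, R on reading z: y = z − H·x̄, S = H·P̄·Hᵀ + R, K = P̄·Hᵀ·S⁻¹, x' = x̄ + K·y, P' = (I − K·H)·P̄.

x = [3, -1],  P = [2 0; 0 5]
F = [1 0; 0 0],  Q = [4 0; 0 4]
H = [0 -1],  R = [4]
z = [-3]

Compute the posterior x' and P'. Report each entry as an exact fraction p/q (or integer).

x' = [3, 3/2]
P' = [6 0; 0 2]

x̄ = F·x = [3, 0]
P̄ = F·P·Fᵀ + Q = [6 0; 0 4]
y = z − H·x̄ = [-3]
S = H·P̄·Hᵀ + R = [8]
K = P̄·Hᵀ·S⁻¹ = [0; -1/2]
x' = x̄ + K·y = [3, 3/2]
P' = (I − K·H)·P̄ = [6 0; 0 2]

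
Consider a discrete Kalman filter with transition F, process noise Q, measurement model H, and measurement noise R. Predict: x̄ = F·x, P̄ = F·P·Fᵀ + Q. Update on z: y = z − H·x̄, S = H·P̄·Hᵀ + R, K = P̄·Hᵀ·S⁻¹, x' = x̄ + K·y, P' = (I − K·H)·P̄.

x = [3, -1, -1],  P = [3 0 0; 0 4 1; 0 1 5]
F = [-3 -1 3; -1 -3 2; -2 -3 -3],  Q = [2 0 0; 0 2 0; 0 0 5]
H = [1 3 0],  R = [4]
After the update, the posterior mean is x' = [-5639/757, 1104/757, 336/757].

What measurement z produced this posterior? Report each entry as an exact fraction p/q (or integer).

x̄ = F·x = [-11, -2, 0]
P̄ = F·P·Fᵀ + Q = [72 40 -21; 40 49 15; -21 15 116]
S = H·P̄·Hᵀ + R = [757]
K = P̄·Hᵀ·S⁻¹ = [192/757; 187/757; 24/757]
x' − x̄ = [2688/757, 2618/757, 336/757] = K·y
y = (KᵀK)⁻¹·Kᵀ·(x' − x̄) = [14]
z = y + H·x̄ = [14] + [-17] = [-3]

z = [-3]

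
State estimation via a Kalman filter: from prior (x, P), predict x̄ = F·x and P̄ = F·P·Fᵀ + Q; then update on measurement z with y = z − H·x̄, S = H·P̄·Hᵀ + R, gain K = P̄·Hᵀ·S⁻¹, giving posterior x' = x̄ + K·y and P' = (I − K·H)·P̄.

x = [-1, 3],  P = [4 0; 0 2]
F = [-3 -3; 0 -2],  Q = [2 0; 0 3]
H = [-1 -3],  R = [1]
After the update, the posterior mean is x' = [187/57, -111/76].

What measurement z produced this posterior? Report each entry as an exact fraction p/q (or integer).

z = [1]

x̄ = F·x = [-6, -6]
P̄ = F·P·Fᵀ + Q = [56 12; 12 11]
S = H·P̄·Hᵀ + R = [228]
K = P̄·Hᵀ·S⁻¹ = [-23/57; -15/76]
x' − x̄ = [529/57, 345/76] = K·y
y = (KᵀK)⁻¹·Kᵀ·(x' − x̄) = [-23]
z = y + H·x̄ = [-23] + [24] = [1]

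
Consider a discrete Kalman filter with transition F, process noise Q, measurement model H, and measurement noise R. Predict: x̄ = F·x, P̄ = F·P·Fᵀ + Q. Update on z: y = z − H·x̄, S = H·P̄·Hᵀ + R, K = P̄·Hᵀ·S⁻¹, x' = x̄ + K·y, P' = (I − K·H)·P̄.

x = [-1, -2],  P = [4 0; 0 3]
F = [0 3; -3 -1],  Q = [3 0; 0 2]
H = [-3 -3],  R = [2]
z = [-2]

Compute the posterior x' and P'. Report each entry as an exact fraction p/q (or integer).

x' = [-2559/479, 2875/479]
P' = [10401/479 -10359/479; -10359/479 10423/479]

x̄ = F·x = [-6, 5]
P̄ = F·P·Fᵀ + Q = [30 -9; -9 41]
y = z − H·x̄ = [-5]
S = H·P̄·Hᵀ + R = [479]
K = P̄·Hᵀ·S⁻¹ = [-63/479; -96/479]
x' = x̄ + K·y = [-2559/479, 2875/479]
P' = (I − K·H)·P̄ = [10401/479 -10359/479; -10359/479 10423/479]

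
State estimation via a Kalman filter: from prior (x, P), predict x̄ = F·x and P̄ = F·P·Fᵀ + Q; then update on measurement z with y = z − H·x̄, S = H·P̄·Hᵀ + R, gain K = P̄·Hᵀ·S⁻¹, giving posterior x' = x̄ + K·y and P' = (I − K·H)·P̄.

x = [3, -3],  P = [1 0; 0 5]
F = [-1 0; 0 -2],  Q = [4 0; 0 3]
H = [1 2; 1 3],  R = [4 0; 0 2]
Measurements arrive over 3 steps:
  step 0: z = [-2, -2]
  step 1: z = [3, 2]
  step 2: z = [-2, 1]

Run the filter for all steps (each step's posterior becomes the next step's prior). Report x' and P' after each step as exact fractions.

step 0: x' = [-766/233, 596/1165], P' = [1020/233 -368/233; -368/233 874/1165]
step 1: x' = [90110/25389, -12595/25389], P' = [535904/76167 -195136/76167; -195136/76167 84398/76167]
step 2: x' = [-12531507/2789974, 2391005/1394987], P' = [12101285/1394987 -4442772/1394987; -4442772/1394987 1875910/1394987]

step 0: x̄ = F·x = [-3, 6]
step 0: P̄ = F·P·Fᵀ + Q = [5 0; 0 23]
step 0: y = z − H·x̄ = [-11, -17]
step 0: S = H·P̄·Hᵀ + R = [101 143; 143 214]
step 0: K = P̄·Hᵀ·S⁻¹ = [71/233 -42/233; -23/1165 391/1165]
step 0: x' = x̄ + K·y = [-766/233, 596/1165]
step 0: P' = (I − K·H)·P̄ = [1020/233 -368/233; -368/233 874/1165]
step 1: x̄ = F·x = [766/233, -1192/1165]
step 1: P̄ = F·P·Fᵀ + Q = [1952/233 -736/233; -736/233 6991/1165]
step 1: y = z − H·x̄ = [2049/1165, 2076/1165]
step 1: S = H·P̄·Hᵀ + R = [27664/1165 33306/1165; 33306/1165 52929/1165]
step 1: K = P̄·Hᵀ·S⁻¹ = [12136/25389 -272/837; -2195/25389 319/837]
step 1: x' = x̄ + K·y = [90110/25389, -12595/25389]
step 1: P' = (I − K·H)·P̄ = [535904/76167 -195136/76167; -195136/76167 84398/76167]
step 2: x̄ = F·x = [-90110/25389, 25190/25389]
step 2: P̄ = F·P·Fᵀ + Q = [840572/76167 -390272/76167; -390272/76167 566093/76167]
step 2: y = z − H·x̄ = [-11048/25389, 39929/25389]
step 2: S = H·P̄·Hᵀ + R = [1848524/76167 2285770/76167; 2285770/76167 3746111/76167]
step 2: K = P̄·Hᵀ·S⁻¹ = [3215741/5579948 -1227031/2789974; -172738/1394987 592479/1394987]
step 2: x' = x̄ + K·y = [-12531507/2789974, 2391005/1394987]
step 2: P' = (I − K·H)·P̄ = [12101285/1394987 -4442772/1394987; -4442772/1394987 1875910/1394987]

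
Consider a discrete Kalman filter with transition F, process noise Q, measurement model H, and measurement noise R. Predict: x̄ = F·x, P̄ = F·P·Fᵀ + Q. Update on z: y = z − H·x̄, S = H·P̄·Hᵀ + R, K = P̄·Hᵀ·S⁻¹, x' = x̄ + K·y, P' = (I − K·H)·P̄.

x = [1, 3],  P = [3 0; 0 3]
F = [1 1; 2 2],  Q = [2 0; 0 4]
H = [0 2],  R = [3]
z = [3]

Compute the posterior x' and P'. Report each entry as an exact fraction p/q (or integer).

x' = [148/115, 192/115]
P' = [344/115 36/115; 36/115 84/115]

x̄ = F·x = [4, 8]
P̄ = F·P·Fᵀ + Q = [8 12; 12 28]
y = z − H·x̄ = [-13]
S = H·P̄·Hᵀ + R = [115]
K = P̄·Hᵀ·S⁻¹ = [24/115; 56/115]
x' = x̄ + K·y = [148/115, 192/115]
P' = (I − K·H)·P̄ = [344/115 36/115; 36/115 84/115]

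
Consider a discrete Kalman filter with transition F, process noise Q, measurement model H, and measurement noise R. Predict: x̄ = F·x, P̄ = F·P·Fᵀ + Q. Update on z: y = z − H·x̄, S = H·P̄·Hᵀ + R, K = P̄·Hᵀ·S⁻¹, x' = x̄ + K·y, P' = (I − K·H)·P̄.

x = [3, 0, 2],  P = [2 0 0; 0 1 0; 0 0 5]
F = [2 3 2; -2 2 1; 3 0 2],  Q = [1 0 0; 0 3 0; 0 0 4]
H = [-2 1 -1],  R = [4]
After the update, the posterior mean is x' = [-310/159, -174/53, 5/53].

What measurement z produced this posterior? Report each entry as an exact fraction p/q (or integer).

x̄ = F·x = [10, -4, 13]
P̄ = F·P·Fᵀ + Q = [38 8 32; 8 20 -2; 32 -2 42]
S = H·P̄·Hᵀ + R = [318]
K = P̄·Hᵀ·S⁻¹ = [-50/159; 1/53; -18/53]
x' − x̄ = [-1900/159, 38/53, -684/53] = K·y
y = (KᵀK)⁻¹·Kᵀ·(x' − x̄) = [38]
z = y + H·x̄ = [38] + [-37] = [1]

z = [1]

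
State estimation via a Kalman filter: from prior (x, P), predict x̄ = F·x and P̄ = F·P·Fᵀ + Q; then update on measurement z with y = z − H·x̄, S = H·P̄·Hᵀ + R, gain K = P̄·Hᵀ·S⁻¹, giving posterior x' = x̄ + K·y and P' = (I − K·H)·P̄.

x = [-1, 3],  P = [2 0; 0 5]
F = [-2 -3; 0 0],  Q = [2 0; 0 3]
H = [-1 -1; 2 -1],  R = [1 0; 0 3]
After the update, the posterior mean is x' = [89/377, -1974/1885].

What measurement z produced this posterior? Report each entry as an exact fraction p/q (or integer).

z = [1, 2]

x̄ = F·x = [-7, 0]
P̄ = F·P·Fᵀ + Q = [55 0; 0 3]
S = H·P̄·Hᵀ + R = [59 -107; -107 226]
K = P̄·Hᵀ·S⁻¹ = [-132/377 121/377; -999/1885 -498/1885]
x' − x̄ = [2728/377, -1974/1885] = K·y
y = (KᵀK)⁻¹·Kᵀ·(x' − x̄) = [-6, 16]
z = y + H·x̄ = [-6, 16] + [7, -14] = [1, 2]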